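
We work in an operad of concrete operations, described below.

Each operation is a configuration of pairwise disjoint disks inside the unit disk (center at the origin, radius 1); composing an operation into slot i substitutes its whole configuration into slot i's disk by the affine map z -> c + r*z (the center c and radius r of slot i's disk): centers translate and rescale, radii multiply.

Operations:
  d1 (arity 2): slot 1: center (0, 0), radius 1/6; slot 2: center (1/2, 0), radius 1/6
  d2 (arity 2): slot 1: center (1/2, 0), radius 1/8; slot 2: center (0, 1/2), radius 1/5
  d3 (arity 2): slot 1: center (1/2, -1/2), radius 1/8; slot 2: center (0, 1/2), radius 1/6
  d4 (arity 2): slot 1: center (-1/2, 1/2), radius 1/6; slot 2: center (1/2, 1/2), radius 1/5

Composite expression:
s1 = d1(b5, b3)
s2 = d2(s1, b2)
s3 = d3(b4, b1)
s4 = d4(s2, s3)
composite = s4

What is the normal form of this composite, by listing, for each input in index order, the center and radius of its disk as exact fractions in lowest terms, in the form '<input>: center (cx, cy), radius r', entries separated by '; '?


Nesting under d4 composes maps z -> c + r*z down each b-path.
input b5: composing its 3 substitution steps yields center (-5/12, 1/2), radius 1/288
input b3: composing its 3 substitution steps yields center (-13/32, 1/2), radius 1/288
input b2: composing its 2 substitution steps yields center (-1/2, 7/12), radius 1/30
input b4: composing its 2 substitution steps yields center (3/5, 2/5), radius 1/40
input b1: composing its 2 substitution steps yields center (1/2, 3/5), radius 1/30

b1: center (1/2, 3/5), radius 1/30; b2: center (-1/2, 7/12), radius 1/30; b3: center (-13/32, 1/2), radius 1/288; b4: center (3/5, 2/5), radius 1/40; b5: center (-5/12, 1/2), radius 1/288


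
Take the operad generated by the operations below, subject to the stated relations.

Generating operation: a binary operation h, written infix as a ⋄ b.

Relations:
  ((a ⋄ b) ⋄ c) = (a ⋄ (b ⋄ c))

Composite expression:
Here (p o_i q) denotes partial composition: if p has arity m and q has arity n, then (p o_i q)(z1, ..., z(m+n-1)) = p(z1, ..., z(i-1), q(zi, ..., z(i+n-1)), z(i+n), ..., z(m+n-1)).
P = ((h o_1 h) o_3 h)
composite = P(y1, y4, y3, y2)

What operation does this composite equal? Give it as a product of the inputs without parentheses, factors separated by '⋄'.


Under associativity of h, the answer is the y's in reading order.
(y1 ⋄ y4) spells out as y1 ⋄ y4
(y3 ⋄ y2) spells out as y3 ⋄ y2
((y1 ⋄ y4) ⋄ (y3 ⋄ y2)) spells out as y1 ⋄ y4 ⋄ y3 ⋄ y2

y1 ⋄ y4 ⋄ y3 ⋄ y2


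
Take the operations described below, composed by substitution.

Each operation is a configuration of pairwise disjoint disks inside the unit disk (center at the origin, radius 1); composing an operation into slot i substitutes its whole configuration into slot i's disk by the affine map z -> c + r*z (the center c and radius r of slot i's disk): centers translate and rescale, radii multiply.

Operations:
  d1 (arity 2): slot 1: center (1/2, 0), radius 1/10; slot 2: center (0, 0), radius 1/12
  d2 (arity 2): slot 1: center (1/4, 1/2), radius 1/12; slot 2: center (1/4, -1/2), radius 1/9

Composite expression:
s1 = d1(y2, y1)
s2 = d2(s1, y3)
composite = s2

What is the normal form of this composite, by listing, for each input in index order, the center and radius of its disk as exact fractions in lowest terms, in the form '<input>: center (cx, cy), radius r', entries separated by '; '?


y1: center (1/4, 1/2), radius 1/144; y2: center (7/24, 1/2), radius 1/120; y3: center (1/4, -1/2), radius 1/9


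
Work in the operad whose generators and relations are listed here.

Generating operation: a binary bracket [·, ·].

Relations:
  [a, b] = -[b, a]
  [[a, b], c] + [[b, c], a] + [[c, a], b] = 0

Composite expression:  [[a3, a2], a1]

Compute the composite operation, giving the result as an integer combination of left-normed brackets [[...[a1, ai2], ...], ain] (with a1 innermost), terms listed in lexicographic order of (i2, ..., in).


[[a1, a2], a3] - [[a1, a3], a2]

Skip Jacobi rewriting: expand, keep a1-initial words, read off terms.
Composite bracket: [[a3, a2], a1]
Each bracket splits as ab - ba, giving 4 signed words (2^2 = 4).
Collect the words opening with a1:
  the word a1a2a3 carries sign +1 and contributes +[[a1, a2], a3]
  the word a1a3a2 carries sign -1 and contributes -[[a1, a3], a2]


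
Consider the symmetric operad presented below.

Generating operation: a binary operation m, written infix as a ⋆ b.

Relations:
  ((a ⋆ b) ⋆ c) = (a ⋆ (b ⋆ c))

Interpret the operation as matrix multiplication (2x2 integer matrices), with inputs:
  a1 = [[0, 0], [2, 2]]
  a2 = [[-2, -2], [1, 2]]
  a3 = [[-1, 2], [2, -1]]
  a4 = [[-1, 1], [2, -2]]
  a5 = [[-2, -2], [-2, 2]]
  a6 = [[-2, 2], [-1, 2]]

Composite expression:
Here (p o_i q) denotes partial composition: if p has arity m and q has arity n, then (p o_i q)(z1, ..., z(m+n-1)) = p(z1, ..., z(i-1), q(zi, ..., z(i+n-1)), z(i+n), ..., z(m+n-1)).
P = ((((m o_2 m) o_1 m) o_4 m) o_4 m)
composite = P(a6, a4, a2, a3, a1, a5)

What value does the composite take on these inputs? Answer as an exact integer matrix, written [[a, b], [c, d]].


[[96, 0], [80, 0]]


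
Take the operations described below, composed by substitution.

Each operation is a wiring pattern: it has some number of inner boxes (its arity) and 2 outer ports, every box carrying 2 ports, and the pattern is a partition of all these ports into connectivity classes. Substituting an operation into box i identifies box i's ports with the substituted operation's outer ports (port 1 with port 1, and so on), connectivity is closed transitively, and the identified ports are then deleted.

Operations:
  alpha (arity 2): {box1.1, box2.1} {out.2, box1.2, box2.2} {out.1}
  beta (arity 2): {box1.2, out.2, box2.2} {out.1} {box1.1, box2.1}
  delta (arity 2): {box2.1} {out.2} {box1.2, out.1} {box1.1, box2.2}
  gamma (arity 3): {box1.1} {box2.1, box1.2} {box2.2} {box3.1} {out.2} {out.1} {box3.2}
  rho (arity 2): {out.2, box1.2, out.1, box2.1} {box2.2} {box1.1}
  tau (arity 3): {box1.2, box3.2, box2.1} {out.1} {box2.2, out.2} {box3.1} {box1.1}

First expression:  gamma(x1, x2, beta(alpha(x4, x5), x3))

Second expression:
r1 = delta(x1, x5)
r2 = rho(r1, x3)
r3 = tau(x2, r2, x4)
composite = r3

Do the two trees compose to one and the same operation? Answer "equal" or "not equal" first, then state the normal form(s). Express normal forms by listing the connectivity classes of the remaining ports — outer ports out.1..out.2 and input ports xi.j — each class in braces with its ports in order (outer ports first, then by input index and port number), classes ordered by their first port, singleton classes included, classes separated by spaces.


not equal — first {out.1} {out.2} {x1.1} {x1.2, x2.1} {x2.2} {x3.1} {x3.2, x4.2, x5.2} {x4.1, x5.1}, second {out.1} {out.2, x2.2, x3.1, x4.2} {x1.1, x5.2} {x1.2} {x2.1} {x3.2} {x4.1} {x5.1}

The first expression reduces to {out.1} {out.2} {x1.1} {x1.2, x2.1} {x2.2} {x3.1} {x3.2, x4.2, x5.2} {x4.1, x5.1}
The second expression reduces to {out.1} {out.2, x2.2, x3.1, x4.2} {x1.1, x5.2} {x1.2} {x2.1} {x3.2} {x4.1} {x5.1}
They disagree, so not equal.


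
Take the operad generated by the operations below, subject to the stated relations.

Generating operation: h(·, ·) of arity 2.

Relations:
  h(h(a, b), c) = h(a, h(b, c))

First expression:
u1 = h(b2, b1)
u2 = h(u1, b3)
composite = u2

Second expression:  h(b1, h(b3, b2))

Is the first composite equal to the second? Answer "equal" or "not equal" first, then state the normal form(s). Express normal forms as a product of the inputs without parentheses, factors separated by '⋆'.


not equal; first: b2 ⋆ b1 ⋆ b3; second: b1 ⋆ b3 ⋆ b2

Reducing the first expression gives b2 ⋆ b1 ⋆ b3
Reducing the second expression gives b1 ⋆ b3 ⋆ b2
They disagree, so not equal.


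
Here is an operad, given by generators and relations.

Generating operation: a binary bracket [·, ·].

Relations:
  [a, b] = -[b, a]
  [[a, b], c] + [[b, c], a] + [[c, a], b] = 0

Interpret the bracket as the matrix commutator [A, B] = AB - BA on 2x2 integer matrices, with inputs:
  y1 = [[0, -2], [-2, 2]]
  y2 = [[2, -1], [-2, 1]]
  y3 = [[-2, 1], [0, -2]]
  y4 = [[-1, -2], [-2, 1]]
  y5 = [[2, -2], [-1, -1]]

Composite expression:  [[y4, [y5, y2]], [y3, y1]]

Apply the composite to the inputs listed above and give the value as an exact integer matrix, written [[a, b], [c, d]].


[[4, 8], [8, -4]]

[y5, y2] = [[3, -1], [5, -3]]
[y4, [y5, y2]] = [[-12, 14], [-2, 12]]
[y3, y1] = [[-2, 2], [0, 2]]
[[y4, [y5, y2]], [y3, y1]] = [[4, 8], [8, -4]]


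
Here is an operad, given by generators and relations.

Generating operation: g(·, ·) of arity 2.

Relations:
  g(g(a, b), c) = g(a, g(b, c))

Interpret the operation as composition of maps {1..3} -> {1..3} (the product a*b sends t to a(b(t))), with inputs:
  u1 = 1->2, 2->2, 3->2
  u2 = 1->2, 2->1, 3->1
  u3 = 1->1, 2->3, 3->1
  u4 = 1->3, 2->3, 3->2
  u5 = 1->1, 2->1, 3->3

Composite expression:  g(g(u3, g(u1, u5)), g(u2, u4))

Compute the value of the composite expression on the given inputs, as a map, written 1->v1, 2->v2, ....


1->3, 2->3, 3->3


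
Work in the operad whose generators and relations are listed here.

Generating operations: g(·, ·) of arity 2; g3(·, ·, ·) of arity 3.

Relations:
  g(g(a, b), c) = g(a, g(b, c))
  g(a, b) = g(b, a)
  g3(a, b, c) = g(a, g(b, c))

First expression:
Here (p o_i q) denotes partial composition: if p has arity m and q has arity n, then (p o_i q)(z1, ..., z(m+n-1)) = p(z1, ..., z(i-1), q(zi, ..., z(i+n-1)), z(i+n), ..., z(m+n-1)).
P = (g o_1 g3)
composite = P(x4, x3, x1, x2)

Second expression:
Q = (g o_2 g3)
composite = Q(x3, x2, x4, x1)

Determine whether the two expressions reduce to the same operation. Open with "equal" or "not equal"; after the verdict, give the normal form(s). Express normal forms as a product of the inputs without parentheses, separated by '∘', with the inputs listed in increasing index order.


The first expression reduces to x1 ∘ x2 ∘ x3 ∘ x4
The second expression reduces to x1 ∘ x2 ∘ x3 ∘ x4
The normal forms match — equal.

equal; both compose to x1 ∘ x2 ∘ x3 ∘ x4


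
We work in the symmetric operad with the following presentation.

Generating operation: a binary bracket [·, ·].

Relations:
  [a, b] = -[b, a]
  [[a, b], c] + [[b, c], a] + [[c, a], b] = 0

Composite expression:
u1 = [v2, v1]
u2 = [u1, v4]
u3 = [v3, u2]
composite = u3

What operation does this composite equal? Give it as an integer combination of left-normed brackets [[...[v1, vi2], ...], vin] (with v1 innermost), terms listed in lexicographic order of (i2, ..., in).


[[[v1, v2], v4], v3]

Antisymmetry and Jacobi reduce to v1-anchored left-normed brackets.
Composite bracket: [v3, [[v2, v1], v4]]
Applying ab - ba throughout gives 8 signed words (2^3 = 8).
The v1-initial words carry the normal form:
  the word v1v2v4v3 carries sign +1 and contributes +[[[v1, v2], v4], v3]


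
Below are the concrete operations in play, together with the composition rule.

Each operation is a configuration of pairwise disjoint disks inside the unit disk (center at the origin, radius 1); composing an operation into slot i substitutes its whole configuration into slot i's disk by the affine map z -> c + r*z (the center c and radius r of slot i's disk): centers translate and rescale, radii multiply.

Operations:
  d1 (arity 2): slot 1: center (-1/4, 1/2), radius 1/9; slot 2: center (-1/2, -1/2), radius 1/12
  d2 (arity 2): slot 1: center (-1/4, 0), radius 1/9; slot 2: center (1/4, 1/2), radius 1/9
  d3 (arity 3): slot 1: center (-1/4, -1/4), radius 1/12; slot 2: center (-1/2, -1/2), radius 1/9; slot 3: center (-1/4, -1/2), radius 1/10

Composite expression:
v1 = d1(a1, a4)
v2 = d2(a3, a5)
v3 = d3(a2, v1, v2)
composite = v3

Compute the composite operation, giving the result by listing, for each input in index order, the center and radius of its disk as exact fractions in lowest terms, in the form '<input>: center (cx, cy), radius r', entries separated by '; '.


a1: center (-19/36, -4/9), radius 1/81; a2: center (-1/4, -1/4), radius 1/12; a3: center (-11/40, -1/2), radius 1/90; a4: center (-5/9, -5/9), radius 1/108; a5: center (-9/40, -9/20), radius 1/90

Below d3, radii multiply path by path; the a-disk centers shift.
tracing a2 down its 1-map path: center (-1/4, -1/4), radius 1/12
tracing a1 down its 2-map path: center (-19/36, -4/9), radius 1/81
tracing a4 down its 2-map path: center (-5/9, -5/9), radius 1/108
tracing a3 down its 2-map path: center (-11/40, -1/2), radius 1/90
tracing a5 down its 2-map path: center (-9/40, -9/20), radius 1/90


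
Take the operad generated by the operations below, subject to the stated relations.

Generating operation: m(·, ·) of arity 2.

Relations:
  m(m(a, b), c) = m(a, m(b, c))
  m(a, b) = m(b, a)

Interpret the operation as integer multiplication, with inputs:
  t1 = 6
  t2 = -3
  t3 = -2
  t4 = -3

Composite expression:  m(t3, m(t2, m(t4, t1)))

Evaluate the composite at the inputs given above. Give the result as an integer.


-108

m(t4, t1) = -18
m(t2, m(t4, t1)) = 54
m(t3, m(t2, m(t4, t1))) = -108


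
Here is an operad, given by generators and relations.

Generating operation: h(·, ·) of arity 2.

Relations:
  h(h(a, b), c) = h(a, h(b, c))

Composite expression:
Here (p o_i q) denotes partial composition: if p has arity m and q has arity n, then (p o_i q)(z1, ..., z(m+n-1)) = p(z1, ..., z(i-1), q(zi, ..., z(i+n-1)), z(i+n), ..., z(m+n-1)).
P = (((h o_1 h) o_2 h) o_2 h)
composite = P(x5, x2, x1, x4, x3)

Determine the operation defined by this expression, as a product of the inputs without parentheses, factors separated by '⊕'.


x5 ⊕ x2 ⊕ x1 ⊕ x4 ⊕ x3

Key point: h is associative — brackets drop, the x-order remains.
h(x2, x1) unparenthesizes to x2 ⊕ x1
h(h(x2, x1), x4) unparenthesizes to x2 ⊕ x1 ⊕ x4
h(x5, h(h(x2, x1), x4)) unparenthesizes to x5 ⊕ x2 ⊕ x1 ⊕ x4
h(h(x5, h(h(x2, x1), x4)), x3) unparenthesizes to x5 ⊕ x2 ⊕ x1 ⊕ x4 ⊕ x3


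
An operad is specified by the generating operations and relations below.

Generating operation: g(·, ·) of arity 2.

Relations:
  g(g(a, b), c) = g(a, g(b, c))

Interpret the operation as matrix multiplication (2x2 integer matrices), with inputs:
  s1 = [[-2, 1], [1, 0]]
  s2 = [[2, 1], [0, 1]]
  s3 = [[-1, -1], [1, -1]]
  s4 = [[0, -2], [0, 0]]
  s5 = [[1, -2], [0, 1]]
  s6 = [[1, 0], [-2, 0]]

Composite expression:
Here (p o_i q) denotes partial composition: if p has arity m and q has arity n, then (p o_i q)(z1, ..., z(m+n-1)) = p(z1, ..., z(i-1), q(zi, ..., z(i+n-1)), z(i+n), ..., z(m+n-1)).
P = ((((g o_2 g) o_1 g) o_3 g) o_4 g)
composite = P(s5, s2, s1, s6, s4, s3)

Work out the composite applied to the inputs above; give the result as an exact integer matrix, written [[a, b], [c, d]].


[[18, -18], [-2, 2]]


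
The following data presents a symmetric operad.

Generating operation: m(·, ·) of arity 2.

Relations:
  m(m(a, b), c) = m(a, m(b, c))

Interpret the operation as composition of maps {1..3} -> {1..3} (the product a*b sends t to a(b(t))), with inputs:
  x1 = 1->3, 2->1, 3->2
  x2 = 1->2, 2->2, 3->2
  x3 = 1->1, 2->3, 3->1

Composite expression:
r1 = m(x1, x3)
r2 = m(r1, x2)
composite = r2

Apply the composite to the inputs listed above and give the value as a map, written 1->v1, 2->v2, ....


m(x1, x3) = 1->3, 2->2, 3->3
m(m(x1, x3), x2) = 1->2, 2->2, 3->2

1->2, 2->2, 3->2


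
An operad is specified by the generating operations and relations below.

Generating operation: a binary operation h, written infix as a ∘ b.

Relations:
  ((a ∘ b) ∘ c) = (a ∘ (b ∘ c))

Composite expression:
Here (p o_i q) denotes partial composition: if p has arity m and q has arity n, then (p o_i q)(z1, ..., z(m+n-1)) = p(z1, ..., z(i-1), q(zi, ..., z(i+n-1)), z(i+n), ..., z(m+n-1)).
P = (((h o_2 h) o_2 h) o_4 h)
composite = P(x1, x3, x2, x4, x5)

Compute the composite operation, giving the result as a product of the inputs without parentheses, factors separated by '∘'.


x1 ∘ x3 ∘ x2 ∘ x4 ∘ x5

Under associativity of h, the answer is the x's in reading order.
(x3 ∘ x2) linearizes to x3 ∘ x2
(x4 ∘ x5) linearizes to x4 ∘ x5
((x3 ∘ x2) ∘ (x4 ∘ x5)) linearizes to x3 ∘ x2 ∘ x4 ∘ x5
(x1 ∘ ((x3 ∘ x2) ∘ (x4 ∘ x5))) linearizes to x1 ∘ x3 ∘ x2 ∘ x4 ∘ x5


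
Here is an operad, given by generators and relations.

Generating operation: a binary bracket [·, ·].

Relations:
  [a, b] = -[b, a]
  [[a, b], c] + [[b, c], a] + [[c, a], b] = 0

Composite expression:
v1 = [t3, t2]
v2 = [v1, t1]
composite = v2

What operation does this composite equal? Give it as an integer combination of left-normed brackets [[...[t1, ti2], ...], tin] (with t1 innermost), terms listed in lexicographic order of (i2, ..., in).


A multilinear Lie element is pinned by t1-initial words (t1 innermost).
Composite bracket: [[t3, t2], t1]
Each bracket splits as ab - ba, giving 4 signed words (2^2 = 4).
Only words starting with t1 matter:
  sign of t1t2t3 is +1, so it contributes +[[t1, t2], t3]
  sign of t1t3t2 is -1, so it contributes -[[t1, t3], t2]

[[t1, t2], t3] - [[t1, t3], t2]


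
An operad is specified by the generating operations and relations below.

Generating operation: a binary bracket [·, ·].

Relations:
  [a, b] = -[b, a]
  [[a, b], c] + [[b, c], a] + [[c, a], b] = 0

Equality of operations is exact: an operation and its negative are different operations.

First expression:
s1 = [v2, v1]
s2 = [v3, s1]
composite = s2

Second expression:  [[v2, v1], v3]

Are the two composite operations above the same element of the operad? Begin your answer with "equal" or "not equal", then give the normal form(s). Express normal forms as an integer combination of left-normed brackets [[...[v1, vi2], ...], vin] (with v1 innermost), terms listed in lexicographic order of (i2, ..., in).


not equal; first: [[v1, v2], v3]; second: -[[v1, v2], v3]

In normal form, the first expression is [[v1, v2], v3]
In normal form, the second expression is -[[v1, v2], v3]
The normal forms differ: not equal.


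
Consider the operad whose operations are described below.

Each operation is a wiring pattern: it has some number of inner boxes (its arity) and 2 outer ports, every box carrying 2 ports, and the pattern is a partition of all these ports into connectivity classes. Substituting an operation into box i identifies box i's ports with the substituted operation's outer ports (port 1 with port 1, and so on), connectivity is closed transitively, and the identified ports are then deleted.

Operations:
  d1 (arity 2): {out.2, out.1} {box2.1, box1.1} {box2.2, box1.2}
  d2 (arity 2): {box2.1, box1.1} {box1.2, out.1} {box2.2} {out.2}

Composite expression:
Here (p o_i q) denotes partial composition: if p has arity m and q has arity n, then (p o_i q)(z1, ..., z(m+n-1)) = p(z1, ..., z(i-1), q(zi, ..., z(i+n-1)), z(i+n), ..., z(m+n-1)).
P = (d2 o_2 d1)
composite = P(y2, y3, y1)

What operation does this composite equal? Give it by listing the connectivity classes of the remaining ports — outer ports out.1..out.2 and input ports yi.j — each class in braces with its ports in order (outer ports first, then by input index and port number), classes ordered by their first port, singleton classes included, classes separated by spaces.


{out.1, y2.2} {out.2} {y1.1, y3.1} {y1.2, y3.2} {y2.1}

Reachability decides: close wires over d2-identified ports.
stage d1: inputs (y3, y1), connectivity {out.1, out.2} {y1.1, y3.1} {y1.2, y3.2}, out.j its boundary
stage d2: inputs (y2, y3, y1), connectivity {out.1, y2.2} {out.2} {y1.1, y3.1} {y1.2, y3.2} {y2.1}, out.j its boundary


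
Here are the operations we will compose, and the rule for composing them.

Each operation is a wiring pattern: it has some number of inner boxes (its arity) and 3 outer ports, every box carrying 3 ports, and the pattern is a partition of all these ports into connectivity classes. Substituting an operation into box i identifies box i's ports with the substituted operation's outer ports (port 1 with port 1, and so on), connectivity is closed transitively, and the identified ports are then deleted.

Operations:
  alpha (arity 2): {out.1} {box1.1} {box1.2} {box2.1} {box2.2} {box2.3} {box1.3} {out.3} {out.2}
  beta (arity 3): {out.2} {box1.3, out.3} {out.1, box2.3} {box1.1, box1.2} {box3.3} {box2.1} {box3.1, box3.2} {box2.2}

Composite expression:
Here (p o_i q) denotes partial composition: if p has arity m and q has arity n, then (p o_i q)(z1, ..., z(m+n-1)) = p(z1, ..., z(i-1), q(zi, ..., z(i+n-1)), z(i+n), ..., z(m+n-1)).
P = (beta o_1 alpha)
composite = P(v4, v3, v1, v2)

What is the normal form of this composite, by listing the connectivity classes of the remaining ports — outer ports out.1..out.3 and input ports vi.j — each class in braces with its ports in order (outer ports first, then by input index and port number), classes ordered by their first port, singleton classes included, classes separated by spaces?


{out.1, v1.3} {out.2} {out.3} {v1.1} {v1.2} {v2.1, v2.2} {v2.3} {v3.1} {v3.2} {v3.3} {v4.1} {v4.2} {v4.3}

After gluing at beta, chains via deleted ports link the v-ports.
through alpha, on inputs (v4, v3): {out.1} {out.2} {out.3} {v3.1} {v3.2} {v3.3} {v4.1} {v4.2} {v4.3} (out.j = stage outer ports)
through beta, on inputs (v4, v3, v1, v2): {out.1, v1.3} {out.2} {out.3} {v1.1} {v1.2} {v2.1, v2.2} {v2.3} {v3.1} {v3.2} {v3.3} {v4.1} {v4.2} {v4.3} (out.j = stage outer ports)


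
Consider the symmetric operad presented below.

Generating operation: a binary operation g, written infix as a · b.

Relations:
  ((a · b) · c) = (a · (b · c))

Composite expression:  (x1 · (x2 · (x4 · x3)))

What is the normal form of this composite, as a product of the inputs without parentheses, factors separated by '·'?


x1 · x2 · x4 · x3

Every regrouping of g is equal, so read the x-inputs in written order.
(x4 · x3) unparenthesizes to x4 · x3
(x2 · (x4 · x3)) unparenthesizes to x2 · x4 · x3
(x1 · (x2 · (x4 · x3))) unparenthesizes to x1 · x2 · x4 · x3


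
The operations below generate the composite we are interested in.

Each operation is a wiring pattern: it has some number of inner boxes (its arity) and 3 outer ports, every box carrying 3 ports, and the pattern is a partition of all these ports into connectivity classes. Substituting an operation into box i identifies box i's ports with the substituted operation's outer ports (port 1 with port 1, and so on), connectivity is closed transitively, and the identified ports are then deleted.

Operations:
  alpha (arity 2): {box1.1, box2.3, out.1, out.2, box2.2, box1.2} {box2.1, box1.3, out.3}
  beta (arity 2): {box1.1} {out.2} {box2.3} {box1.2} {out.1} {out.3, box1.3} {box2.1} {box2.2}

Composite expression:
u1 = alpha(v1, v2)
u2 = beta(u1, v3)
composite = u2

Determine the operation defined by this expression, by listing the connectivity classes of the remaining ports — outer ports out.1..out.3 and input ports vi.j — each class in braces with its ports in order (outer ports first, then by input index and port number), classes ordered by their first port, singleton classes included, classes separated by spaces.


{out.1} {out.2} {out.3, v1.3, v2.1} {v1.1, v1.2, v2.2, v2.3} {v3.1} {v3.2} {v3.3}

After gluing at beta, chains via deleted ports link the v-ports.
alpha over (v1, v2) gives {out.1, out.2, v1.1, v1.2, v2.2, v2.3} {out.3, v1.3, v2.1}, out.j being that stage's outer ports
beta over (v1, v2, v3) gives {out.1} {out.2} {out.3, v1.3, v2.1} {v1.1, v1.2, v2.2, v2.3} {v3.1} {v3.2} {v3.3}, out.j being that stage's outer ports


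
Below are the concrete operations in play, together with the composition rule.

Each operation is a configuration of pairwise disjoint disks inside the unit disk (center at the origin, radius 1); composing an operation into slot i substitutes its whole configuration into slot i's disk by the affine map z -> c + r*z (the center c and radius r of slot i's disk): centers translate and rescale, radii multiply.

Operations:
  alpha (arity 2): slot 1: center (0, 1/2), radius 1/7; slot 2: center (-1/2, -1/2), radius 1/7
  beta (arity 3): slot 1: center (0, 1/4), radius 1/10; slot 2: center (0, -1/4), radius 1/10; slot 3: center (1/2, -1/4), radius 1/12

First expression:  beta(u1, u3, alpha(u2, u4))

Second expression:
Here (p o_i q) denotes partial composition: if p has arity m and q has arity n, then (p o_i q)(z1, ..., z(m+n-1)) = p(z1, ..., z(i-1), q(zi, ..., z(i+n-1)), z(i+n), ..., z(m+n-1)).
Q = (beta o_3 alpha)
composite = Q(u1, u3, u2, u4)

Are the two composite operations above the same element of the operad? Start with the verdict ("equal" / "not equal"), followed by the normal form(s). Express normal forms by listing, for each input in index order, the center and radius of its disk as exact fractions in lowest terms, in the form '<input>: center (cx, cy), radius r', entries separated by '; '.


equal: each reduces to u1: center (0, 1/4), radius 1/10; u2: center (1/2, -5/24), radius 1/84; u3: center (0, -1/4), radius 1/10; u4: center (11/24, -7/24), radius 1/84

The first expression, normalized: u1: center (0, 1/4), radius 1/10; u2: center (1/2, -5/24), radius 1/84; u3: center (0, -1/4), radius 1/10; u4: center (11/24, -7/24), radius 1/84
The second expression, normalized: u1: center (0, 1/4), radius 1/10; u2: center (1/2, -5/24), radius 1/84; u3: center (0, -1/4), radius 1/10; u4: center (11/24, -7/24), radius 1/84
The forms coincide; equal.


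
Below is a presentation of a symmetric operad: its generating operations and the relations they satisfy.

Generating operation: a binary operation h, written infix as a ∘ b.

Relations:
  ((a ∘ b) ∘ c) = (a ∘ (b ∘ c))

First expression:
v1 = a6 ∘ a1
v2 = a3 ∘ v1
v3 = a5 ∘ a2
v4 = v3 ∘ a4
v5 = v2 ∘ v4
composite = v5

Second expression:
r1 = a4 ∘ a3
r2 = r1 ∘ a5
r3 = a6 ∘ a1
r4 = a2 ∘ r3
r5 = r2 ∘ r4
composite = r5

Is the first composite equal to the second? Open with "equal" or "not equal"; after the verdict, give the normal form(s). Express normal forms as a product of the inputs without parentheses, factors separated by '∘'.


The first expression reduces to a3 ∘ a6 ∘ a1 ∘ a5 ∘ a2 ∘ a4
The second expression reduces to a4 ∘ a3 ∘ a5 ∘ a2 ∘ a6 ∘ a1
Different reductions; not equal.

not equal; the first gives a3 ∘ a6 ∘ a1 ∘ a5 ∘ a2 ∘ a4 and the second a4 ∘ a3 ∘ a5 ∘ a2 ∘ a6 ∘ a1


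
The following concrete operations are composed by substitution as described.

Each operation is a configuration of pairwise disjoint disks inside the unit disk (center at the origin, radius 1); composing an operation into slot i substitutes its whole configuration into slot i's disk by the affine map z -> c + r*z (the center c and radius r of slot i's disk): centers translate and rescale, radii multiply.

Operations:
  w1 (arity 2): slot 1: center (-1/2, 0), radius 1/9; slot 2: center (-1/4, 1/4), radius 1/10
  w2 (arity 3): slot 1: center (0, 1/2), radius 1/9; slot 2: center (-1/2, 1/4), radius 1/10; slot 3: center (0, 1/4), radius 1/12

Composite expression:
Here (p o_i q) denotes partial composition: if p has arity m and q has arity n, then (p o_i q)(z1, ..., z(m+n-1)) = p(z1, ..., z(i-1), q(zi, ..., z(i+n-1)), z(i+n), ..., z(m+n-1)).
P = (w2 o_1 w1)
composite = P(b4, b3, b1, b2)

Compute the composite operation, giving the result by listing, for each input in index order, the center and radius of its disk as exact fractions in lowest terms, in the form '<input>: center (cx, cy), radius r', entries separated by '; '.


b1: center (-1/2, 1/4), radius 1/10; b2: center (0, 1/4), radius 1/12; b3: center (-1/36, 19/36), radius 1/90; b4: center (-1/18, 1/2), radius 1/81


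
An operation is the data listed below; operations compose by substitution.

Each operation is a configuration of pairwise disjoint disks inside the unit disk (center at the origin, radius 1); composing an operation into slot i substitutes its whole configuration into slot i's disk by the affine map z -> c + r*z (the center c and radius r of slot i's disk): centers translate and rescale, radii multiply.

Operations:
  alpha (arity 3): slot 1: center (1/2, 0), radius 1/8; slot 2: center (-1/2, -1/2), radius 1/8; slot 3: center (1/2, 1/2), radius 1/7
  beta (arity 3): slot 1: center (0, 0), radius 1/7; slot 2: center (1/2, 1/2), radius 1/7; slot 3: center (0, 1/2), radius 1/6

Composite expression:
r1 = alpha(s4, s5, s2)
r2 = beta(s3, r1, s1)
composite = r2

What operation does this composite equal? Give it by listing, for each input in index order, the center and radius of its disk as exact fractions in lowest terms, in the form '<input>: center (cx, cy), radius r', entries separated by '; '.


s1: center (0, 1/2), radius 1/6; s2: center (4/7, 4/7), radius 1/49; s3: center (0, 0), radius 1/7; s4: center (4/7, 1/2), radius 1/56; s5: center (3/7, 3/7), radius 1/56

Follow each s-input down from beta: c' goes to c + r*c', radius to r*r'.
s3 passes through 1 substitution, ending at center (0, 0), radius 1/7
s4 passes through 2 substitutions, ending at center (4/7, 1/2), radius 1/56
s5 passes through 2 substitutions, ending at center (3/7, 3/7), radius 1/56
s2 passes through 2 substitutions, ending at center (4/7, 4/7), radius 1/49
s1 passes through 1 substitution, ending at center (0, 1/2), radius 1/6


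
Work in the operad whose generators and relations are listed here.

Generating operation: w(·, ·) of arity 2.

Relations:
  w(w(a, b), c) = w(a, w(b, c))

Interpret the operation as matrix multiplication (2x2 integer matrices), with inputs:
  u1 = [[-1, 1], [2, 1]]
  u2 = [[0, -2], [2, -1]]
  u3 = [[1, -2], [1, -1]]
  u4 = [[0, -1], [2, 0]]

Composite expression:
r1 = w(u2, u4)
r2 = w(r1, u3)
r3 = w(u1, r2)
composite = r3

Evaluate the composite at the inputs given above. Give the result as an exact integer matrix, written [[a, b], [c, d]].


w(u2, u4) = [[-4, 0], [-2, -2]]
w(w(u2, u4), u3) = [[-4, 8], [-4, 6]]
w(u1, w(w(u2, u4), u3)) = [[0, -2], [-12, 22]]

[[0, -2], [-12, 22]]


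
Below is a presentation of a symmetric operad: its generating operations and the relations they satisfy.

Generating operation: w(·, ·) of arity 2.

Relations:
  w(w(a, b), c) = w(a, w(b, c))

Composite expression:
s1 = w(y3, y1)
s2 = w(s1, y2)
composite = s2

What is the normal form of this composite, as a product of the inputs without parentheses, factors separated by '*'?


y3 * y1 * y2

Every regrouping of w is equal, so read the y-inputs in written order.
w(y3, y1) linearizes to y3 * y1
w(w(y3, y1), y2) linearizes to y3 * y1 * y2


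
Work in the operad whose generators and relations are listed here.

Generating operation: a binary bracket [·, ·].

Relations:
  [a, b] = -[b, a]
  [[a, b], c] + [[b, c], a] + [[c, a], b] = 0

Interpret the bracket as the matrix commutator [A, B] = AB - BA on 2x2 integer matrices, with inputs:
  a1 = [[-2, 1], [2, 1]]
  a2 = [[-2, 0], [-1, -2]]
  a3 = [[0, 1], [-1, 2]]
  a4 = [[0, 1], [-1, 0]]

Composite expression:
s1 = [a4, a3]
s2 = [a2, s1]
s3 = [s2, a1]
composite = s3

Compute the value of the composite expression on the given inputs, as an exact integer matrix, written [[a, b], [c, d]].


[[0, 4], [-8, 0]]

[a4, a3] = [[0, 2], [2, 0]]
[a2, [a4, a3]] = [[2, 0], [0, -2]]
[[a2, [a4, a3]], a1] = [[0, 4], [-8, 0]]


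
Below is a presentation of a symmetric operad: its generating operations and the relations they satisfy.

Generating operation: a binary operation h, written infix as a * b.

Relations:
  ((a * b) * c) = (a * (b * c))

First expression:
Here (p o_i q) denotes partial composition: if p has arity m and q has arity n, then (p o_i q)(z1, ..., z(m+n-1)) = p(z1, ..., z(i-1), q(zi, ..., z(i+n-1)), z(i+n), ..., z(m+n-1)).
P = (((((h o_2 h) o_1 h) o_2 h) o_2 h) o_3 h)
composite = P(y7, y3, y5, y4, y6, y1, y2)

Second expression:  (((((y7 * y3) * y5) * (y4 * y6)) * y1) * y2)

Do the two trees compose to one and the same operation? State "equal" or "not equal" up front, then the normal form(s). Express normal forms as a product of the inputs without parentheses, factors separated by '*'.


equal — both sides give y7 * y3 * y5 * y4 * y6 * y1 * y2

The first composite normalizes to y7 * y3 * y5 * y4 * y6 * y1 * y2
The second composite normalizes to y7 * y3 * y5 * y4 * y6 * y1 * y2
One common form — equal.


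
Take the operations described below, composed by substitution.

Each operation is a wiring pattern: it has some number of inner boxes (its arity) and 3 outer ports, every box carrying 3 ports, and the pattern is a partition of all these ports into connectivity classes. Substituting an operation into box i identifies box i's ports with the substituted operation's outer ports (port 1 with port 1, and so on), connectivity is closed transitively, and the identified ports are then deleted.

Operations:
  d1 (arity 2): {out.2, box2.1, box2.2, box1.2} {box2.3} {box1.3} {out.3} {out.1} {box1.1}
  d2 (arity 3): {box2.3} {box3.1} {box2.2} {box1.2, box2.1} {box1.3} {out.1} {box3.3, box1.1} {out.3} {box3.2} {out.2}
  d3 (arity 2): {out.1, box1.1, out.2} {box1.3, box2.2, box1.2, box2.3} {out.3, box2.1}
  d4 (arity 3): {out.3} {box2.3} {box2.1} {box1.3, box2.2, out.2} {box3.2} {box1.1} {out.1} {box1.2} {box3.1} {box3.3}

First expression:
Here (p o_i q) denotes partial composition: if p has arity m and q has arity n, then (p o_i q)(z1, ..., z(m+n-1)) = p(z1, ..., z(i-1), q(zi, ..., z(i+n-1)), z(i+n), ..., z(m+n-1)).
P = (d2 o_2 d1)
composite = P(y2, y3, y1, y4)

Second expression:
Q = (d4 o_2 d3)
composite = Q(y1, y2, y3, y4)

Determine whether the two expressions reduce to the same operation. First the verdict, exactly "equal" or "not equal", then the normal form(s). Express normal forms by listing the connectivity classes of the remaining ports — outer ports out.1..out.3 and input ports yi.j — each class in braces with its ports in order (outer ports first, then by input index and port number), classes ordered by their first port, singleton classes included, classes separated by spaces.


not equal; first: {out.1} {out.2} {out.3} {y1.1, y1.2, y3.2} {y1.3} {y2.1, y4.3} {y2.2} {y2.3} {y3.1} {y3.3} {y4.1} {y4.2}; second: {out.1} {out.2, y1.3, y2.1} {out.3} {y1.1} {y1.2} {y2.2, y2.3, y3.2, y3.3} {y3.1} {y4.1} {y4.2} {y4.3}

The first composite normalizes to {out.1} {out.2} {out.3} {y1.1, y1.2, y3.2} {y1.3} {y2.1, y4.3} {y2.2} {y2.3} {y3.1} {y3.3} {y4.1} {y4.2}
The second composite normalizes to {out.1} {out.2, y1.3, y2.1} {out.3} {y1.1} {y1.2} {y2.2, y2.3, y3.2, y3.3} {y3.1} {y4.1} {y4.2} {y4.3}
The forms do not match — not equal.


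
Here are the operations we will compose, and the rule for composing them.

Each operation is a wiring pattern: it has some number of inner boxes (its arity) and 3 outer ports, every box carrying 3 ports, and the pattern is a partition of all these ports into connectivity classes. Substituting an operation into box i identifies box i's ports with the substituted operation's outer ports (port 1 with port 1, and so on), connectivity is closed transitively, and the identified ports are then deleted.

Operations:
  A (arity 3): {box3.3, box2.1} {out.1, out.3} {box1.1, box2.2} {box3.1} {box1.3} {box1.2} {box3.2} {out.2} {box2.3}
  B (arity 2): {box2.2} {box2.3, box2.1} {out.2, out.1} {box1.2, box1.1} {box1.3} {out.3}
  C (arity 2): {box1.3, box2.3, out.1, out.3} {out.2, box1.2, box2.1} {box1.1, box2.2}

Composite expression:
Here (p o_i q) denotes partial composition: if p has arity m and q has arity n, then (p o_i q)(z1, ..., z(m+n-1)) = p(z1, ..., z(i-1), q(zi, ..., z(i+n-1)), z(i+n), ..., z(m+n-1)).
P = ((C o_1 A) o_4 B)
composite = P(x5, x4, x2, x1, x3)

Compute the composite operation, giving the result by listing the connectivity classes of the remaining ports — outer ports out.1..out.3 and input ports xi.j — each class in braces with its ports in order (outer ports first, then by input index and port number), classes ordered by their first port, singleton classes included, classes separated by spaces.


{out.1, out.2, out.3} {x1.1, x1.2} {x1.3} {x2.1} {x2.2} {x2.3, x4.1} {x3.1, x3.3} {x3.2} {x4.2, x5.1} {x4.3} {x5.2} {x5.3}


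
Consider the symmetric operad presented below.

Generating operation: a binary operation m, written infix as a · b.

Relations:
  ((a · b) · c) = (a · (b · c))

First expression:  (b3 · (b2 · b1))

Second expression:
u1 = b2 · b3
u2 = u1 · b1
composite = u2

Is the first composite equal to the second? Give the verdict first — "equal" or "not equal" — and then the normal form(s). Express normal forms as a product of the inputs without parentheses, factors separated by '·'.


not equal: they reduce to b3 · b2 · b1 and b2 · b3 · b1

The first expression, normalized: b3 · b2 · b1
The second expression, normalized: b2 · b3 · b1
The normal forms differ: not equal.


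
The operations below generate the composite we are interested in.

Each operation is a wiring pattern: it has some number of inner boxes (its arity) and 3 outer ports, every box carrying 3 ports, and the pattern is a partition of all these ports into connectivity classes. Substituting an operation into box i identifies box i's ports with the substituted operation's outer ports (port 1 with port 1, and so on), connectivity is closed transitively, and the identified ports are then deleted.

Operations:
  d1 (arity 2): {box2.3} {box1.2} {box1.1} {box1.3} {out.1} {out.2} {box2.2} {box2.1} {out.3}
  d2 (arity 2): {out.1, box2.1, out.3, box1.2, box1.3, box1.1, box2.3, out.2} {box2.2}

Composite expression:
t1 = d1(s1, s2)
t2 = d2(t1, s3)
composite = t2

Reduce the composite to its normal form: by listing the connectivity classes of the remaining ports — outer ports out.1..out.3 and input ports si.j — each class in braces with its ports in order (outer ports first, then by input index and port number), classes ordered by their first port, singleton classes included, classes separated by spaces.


{out.1, out.2, out.3, s3.1, s3.3} {s1.1} {s1.2} {s1.3} {s2.1} {s2.2} {s2.3} {s3.2}


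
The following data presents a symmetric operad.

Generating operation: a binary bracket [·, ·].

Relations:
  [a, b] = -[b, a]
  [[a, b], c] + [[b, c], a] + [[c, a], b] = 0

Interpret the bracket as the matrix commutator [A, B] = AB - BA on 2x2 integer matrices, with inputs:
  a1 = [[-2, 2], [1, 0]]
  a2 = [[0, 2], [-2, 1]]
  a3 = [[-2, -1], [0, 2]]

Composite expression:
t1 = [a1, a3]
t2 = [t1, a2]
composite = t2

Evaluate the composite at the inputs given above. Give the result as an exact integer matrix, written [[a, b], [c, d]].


[[-12, 14], [8, 12]]


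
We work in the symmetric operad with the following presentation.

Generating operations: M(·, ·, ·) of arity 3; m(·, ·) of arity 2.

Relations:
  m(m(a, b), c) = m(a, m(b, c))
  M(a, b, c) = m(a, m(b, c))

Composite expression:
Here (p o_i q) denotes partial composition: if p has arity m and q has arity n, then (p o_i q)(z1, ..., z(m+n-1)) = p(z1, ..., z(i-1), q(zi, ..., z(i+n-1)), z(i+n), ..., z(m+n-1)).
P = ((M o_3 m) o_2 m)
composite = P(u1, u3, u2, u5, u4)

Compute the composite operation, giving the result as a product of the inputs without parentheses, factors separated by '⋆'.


u1 ⋆ u3 ⋆ u2 ⋆ u5 ⋆ u4

Associativity of M dissolves the nesting; only the u-input order survives.
m(u3, u2) reduces to u3 ⋆ u2
m(u5, u4) reduces to u5 ⋆ u4
M(u1, m(u3, u2), m(u5, u4)) reduces to u1 ⋆ u3 ⋆ u2 ⋆ u5 ⋆ u4


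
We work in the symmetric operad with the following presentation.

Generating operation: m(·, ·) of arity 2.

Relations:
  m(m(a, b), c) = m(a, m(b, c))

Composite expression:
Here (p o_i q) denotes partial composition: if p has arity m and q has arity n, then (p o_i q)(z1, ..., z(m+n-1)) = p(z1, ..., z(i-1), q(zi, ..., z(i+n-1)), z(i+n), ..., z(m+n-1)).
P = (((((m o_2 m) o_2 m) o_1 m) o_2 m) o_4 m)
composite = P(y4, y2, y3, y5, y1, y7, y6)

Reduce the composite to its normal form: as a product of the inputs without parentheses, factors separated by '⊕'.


y4 ⊕ y2 ⊕ y3 ⊕ y5 ⊕ y1 ⊕ y7 ⊕ y6


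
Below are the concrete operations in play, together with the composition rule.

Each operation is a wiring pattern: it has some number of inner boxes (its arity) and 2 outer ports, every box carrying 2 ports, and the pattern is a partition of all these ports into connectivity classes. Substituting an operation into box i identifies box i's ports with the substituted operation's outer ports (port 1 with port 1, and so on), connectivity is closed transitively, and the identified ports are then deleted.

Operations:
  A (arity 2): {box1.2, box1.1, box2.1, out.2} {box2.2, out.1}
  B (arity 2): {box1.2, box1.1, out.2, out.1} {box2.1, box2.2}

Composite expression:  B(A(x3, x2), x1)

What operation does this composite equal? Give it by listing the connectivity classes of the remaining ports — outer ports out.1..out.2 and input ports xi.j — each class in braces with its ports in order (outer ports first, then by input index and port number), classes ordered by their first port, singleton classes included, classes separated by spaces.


{out.1, out.2, x2.1, x2.2, x3.1, x3.2} {x1.1, x1.2}

Two ports join when wires chain via B-identified ports.
composing A on (x3, x2), with out.j its own outer ports: {out.1, x2.2} {out.2, x2.1, x3.1, x3.2}
composing B on (x3, x2, x1), with out.j its own outer ports: {out.1, out.2, x2.1, x2.2, x3.1, x3.2} {x1.1, x1.2}
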